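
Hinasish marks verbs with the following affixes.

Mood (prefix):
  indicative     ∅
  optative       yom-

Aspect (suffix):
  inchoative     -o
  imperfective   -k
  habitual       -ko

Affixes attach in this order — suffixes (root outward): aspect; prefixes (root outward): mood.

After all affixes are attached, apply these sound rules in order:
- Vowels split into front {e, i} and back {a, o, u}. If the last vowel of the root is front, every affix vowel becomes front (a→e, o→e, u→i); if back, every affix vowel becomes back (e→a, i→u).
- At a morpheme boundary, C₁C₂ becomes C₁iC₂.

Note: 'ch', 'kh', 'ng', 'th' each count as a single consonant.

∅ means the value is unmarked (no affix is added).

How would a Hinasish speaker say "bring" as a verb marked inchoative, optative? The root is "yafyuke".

yemiyafyukee

Attach mood optative yom- → yomyafyuke.
Attach aspect inchoative -o → yomyafyukeo.
Apply vowel harmony: yomyafyukeo → yemyafyukee.
Apply epenthesis: yemyafyukee → yemiyafyukee.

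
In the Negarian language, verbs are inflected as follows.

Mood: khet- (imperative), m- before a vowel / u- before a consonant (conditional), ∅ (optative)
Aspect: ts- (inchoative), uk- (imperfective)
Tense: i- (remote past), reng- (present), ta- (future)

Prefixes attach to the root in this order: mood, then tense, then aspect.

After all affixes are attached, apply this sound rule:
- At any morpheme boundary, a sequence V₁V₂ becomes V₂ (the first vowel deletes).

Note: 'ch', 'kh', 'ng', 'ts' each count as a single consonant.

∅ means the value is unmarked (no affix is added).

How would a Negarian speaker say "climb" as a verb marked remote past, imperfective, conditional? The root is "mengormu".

ukumengormu

Attach mood conditional u- (before consonant 'm') → umengormu.
Attach tense remote past i- → iumengormu.
Attach aspect imperfective uk- → ukiumengormu.
Apply vowel deletion: ukiumengormu → ukumengormu.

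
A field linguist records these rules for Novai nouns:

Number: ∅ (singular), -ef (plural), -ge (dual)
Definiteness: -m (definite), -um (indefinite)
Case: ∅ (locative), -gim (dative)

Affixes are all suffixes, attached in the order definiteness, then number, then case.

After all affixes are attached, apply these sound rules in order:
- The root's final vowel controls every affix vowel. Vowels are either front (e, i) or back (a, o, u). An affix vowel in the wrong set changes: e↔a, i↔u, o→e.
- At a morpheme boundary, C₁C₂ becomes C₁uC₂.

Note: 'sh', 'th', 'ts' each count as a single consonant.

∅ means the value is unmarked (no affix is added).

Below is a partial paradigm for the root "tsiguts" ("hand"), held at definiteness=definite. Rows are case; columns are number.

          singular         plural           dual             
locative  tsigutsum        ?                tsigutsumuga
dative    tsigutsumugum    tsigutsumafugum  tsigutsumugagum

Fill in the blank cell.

Attach definiteness definite -m → tsigutsm.
Attach number plural -ef → tsigutsmef.
case = locative: zero marking, form stays tsigutsmef.
Apply vowel harmony: tsigutsmef → tsigutsmaf.
Apply epenthesis: tsigutsmaf → tsigutsumaf.

tsigutsumaf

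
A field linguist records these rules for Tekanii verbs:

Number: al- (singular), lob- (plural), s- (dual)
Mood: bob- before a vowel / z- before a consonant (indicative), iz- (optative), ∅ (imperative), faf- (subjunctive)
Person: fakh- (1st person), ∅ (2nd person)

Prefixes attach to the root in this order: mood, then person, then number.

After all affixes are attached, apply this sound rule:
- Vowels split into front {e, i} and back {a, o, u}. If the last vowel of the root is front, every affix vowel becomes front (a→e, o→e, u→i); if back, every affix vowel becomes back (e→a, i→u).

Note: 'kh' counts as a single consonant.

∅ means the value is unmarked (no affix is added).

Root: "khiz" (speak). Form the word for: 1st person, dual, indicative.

sfekhzkhiz

Attach mood indicative z- (before consonant 'kh') → zkhiz.
Attach person 1st person fakh- → fakhzkhiz.
Attach number dual s- → sfakhzkhiz.
Apply vowel harmony: sfakhzkhiz → sfekhzkhiz.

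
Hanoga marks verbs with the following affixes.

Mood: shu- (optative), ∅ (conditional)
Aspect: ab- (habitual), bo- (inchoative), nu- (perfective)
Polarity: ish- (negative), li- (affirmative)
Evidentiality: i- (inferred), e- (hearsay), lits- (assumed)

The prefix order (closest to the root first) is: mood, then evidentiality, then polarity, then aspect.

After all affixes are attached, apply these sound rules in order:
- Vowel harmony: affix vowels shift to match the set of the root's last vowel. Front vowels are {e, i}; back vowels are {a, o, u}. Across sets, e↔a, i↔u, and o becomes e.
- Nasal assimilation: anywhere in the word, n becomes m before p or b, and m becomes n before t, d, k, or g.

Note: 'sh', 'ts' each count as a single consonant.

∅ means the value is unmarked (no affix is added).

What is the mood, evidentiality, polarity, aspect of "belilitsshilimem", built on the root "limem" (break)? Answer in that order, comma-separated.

Segment: bo-li-lits-shu-limem.
mood: shu- → optative.
evidentiality: lits- → assumed.
polarity: li- → affirmative.
aspect: bo- → inchoative.

optative, assumed, affirmative, inchoative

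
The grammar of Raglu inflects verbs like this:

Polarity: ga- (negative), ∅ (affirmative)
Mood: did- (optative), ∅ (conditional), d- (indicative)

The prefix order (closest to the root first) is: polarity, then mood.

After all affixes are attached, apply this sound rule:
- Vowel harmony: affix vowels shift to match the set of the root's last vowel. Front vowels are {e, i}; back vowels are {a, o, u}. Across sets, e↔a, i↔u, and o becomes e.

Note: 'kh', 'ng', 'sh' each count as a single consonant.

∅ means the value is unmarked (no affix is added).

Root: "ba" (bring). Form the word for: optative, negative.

Attach polarity negative ga- → gaba.
Attach mood optative did- → didgaba.
Apply vowel harmony: didgaba → dudgaba.

dudgaba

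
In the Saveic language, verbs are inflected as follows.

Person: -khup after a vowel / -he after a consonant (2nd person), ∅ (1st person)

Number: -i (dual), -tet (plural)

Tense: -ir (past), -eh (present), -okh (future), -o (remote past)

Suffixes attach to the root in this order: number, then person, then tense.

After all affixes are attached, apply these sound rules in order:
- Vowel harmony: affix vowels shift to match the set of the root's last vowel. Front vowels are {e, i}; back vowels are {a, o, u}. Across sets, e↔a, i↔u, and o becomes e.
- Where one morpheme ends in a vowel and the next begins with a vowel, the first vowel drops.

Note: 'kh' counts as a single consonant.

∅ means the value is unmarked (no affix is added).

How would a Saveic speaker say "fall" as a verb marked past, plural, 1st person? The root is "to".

Attach number plural -tet → totet.
person = 1st person: zero marking, form stays totet.
Attach tense past -ir → totetir.
Apply vowel harmony: totetir → totatur.
Vowel deletion: no change.

totatur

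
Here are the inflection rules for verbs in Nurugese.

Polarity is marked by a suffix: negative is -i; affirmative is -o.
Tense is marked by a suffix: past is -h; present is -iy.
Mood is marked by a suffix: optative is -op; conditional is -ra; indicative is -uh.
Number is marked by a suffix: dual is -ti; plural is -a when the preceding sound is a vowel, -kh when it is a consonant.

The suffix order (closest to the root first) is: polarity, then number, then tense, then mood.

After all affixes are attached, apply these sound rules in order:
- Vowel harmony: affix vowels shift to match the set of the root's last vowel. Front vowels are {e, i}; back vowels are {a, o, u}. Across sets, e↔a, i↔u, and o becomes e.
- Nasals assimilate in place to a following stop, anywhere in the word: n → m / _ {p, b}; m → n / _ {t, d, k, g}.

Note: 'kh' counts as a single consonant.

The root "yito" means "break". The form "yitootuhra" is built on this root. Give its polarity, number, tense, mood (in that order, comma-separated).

Segment: yito-o-ti-h-ra.
polarity: -o → affirmative.
number: -ti → dual.
tense: -h → past.
mood: -ra → conditional.

affirmative, dual, past, conditional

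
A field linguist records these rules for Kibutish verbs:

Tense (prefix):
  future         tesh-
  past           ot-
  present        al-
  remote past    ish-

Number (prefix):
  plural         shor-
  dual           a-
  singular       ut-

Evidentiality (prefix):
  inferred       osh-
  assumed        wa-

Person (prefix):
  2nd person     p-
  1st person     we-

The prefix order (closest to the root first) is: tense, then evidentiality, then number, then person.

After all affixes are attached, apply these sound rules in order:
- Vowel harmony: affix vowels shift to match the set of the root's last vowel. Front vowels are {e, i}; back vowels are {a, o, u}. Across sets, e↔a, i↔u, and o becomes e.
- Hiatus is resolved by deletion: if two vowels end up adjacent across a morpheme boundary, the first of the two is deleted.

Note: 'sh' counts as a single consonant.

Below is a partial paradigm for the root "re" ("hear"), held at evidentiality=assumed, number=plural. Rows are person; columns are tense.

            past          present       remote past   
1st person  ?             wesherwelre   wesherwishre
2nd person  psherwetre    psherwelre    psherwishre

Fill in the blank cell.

wesherwetre

Attach tense past ot- → otre.
Attach evidentiality assumed wa- → waotre.
Attach number plural shor- → shorwaotre.
Attach person 1st person we- → weshorwaotre.
Apply vowel harmony: weshorwaotre → wesherweetre.
Apply vowel deletion: wesherweetre → wesherwetre.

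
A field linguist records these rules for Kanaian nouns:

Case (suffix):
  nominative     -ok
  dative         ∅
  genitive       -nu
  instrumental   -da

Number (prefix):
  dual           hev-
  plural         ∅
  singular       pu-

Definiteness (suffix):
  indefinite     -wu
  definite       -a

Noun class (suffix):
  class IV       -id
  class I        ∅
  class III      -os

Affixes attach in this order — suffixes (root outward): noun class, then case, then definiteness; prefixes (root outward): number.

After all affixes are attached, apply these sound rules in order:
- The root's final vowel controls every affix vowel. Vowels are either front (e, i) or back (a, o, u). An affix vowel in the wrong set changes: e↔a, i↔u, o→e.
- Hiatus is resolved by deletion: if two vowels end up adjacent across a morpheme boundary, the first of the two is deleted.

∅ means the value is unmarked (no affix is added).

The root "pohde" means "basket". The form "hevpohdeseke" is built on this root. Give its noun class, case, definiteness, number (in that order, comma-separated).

Segment: hev-pohde-os-ok-a.
noun class: -os → class III.
case: -ok → nominative.
definiteness: -a → definite.
number: hev- → dual.

class III, nominative, definite, dual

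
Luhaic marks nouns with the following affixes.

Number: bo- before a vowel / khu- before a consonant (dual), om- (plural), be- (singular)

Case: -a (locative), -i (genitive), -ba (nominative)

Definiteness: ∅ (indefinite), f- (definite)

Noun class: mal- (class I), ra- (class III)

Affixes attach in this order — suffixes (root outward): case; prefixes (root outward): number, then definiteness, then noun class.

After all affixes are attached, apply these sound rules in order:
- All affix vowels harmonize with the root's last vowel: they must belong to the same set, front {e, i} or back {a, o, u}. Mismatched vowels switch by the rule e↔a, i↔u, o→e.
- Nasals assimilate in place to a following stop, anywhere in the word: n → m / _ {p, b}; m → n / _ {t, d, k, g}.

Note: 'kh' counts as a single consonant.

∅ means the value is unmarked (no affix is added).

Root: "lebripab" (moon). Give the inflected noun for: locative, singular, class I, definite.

Attach number singular be- → belebripab.
Attach definiteness definite f- → fbelebripab.
Attach noun class class I mal- → malfbelebripab.
Attach case locative -a → malfbelebripaba.
Apply vowel harmony: malfbelebripaba → malfbalebripaba.
Nasal assimilation: no change.

malfbalebripaba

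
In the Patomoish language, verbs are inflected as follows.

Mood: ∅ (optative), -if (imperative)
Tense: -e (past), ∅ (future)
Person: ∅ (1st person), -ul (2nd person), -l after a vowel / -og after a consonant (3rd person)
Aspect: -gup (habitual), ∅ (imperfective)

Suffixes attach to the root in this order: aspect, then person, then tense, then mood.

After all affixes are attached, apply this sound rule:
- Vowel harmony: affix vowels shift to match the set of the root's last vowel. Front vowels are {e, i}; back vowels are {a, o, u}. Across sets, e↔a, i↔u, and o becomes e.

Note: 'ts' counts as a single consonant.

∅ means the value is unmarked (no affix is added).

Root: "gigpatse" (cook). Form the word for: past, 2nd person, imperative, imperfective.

aspect = imperfective: zero marking, form stays gigpatse.
Attach person 2nd person -ul → gigpatseul.
Attach tense past -e → gigpatseule.
Attach mood imperative -if → gigpatseuleif.
Apply vowel harmony: gigpatseuleif → gigpatseileif.

gigpatseileif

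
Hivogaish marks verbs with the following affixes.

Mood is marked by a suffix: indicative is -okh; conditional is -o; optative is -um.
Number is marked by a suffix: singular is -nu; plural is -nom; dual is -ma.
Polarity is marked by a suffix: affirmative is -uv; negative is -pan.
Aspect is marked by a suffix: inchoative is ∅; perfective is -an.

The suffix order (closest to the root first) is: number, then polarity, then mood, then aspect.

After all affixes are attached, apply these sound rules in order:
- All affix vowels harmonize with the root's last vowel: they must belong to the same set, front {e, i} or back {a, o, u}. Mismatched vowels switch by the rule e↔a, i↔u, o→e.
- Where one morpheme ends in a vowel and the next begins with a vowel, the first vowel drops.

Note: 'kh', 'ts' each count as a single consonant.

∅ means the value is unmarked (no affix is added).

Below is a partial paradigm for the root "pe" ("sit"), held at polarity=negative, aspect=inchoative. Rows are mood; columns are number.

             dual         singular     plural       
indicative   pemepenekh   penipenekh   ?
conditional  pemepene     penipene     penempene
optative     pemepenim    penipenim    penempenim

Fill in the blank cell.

penempenekh

Attach number plural -nom → penom.
Attach polarity negative -pan → penompan.
Attach mood indicative -okh → penompanokh.
aspect = inchoative: zero marking, form stays penompanokh.
Apply vowel harmony: penompanokh → penempenekh.
Vowel deletion: no change.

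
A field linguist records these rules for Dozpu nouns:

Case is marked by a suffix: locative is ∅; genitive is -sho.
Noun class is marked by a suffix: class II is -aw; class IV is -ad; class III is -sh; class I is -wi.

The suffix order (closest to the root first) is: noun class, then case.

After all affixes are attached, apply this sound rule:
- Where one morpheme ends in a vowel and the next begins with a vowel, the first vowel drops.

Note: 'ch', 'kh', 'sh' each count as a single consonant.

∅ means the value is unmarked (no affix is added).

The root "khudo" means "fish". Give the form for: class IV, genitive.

khudadsho

Attach noun class class IV -ad → khudoad.
Attach case genitive -sho → khudoadsho.
Apply vowel deletion: khudoadsho → khudadsho.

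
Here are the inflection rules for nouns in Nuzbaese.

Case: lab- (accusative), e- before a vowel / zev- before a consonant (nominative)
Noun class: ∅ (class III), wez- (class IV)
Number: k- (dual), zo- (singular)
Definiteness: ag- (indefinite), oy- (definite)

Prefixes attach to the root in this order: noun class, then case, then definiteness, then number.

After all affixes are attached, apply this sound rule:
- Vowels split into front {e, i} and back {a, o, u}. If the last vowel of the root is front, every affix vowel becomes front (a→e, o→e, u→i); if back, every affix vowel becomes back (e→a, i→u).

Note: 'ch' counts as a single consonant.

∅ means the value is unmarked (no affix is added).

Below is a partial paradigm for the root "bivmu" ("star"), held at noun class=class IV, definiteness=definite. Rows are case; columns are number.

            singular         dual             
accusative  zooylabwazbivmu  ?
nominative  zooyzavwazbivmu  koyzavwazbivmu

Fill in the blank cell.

Attach noun class class IV wez- → wezbivmu.
Attach case accusative lab- → labwezbivmu.
Attach definiteness definite oy- → oylabwezbivmu.
Attach number dual k- → koylabwezbivmu.
Apply vowel harmony: koylabwezbivmu → koylabwazbivmu.

koylabwazbivmu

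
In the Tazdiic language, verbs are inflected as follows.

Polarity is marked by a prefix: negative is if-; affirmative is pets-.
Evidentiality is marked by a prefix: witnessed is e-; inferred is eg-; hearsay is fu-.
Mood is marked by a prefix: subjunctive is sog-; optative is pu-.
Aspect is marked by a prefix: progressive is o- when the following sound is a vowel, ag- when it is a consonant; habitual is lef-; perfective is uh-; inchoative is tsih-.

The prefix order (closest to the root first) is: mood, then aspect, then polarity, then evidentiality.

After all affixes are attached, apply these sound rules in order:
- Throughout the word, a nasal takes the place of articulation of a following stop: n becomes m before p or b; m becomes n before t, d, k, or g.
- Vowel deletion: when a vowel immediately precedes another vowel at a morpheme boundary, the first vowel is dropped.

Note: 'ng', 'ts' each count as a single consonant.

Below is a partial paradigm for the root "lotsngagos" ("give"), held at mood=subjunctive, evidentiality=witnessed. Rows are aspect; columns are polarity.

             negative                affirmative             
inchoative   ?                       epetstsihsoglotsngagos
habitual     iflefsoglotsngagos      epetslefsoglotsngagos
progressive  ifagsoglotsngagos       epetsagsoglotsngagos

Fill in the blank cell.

iftsihsoglotsngagos

Attach mood subjunctive sog- → soglotsngagos.
Attach aspect inchoative tsih- → tsihsoglotsngagos.
Attach polarity negative if- → iftsihsoglotsngagos.
Attach evidentiality witnessed e- → eiftsihsoglotsngagos.
Nasal assimilation: no change.
Apply vowel deletion: eiftsihsoglotsngagos → iftsihsoglotsngagos.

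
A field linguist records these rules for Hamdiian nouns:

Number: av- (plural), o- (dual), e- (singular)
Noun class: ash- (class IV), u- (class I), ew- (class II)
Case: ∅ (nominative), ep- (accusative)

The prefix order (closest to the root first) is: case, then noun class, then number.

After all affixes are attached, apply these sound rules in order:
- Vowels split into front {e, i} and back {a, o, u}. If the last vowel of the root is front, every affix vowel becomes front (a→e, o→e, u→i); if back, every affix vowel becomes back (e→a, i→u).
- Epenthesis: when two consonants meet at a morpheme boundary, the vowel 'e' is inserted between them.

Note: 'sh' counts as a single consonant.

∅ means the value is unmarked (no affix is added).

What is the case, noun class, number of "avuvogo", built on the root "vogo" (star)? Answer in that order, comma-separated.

Segment: av-u-vogo.
case: ∅ → nominative.
noun class: u- → class I.
number: av- → plural.

nominative, class I, plural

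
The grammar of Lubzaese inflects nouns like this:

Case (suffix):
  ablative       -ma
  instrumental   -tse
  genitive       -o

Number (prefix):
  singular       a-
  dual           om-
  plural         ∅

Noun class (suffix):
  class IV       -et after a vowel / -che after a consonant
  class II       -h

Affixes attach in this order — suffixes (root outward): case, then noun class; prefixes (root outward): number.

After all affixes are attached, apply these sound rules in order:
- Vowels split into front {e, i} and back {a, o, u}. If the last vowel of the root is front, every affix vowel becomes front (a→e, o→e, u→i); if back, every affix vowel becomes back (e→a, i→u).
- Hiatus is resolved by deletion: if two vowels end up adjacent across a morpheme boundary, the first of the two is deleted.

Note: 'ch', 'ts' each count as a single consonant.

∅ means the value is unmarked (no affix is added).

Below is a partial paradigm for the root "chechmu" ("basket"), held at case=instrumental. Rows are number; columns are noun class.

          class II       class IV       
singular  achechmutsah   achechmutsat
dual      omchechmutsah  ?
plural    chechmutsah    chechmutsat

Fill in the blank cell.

omchechmutsat

Attach case instrumental -tse → chechmutse.
Attach noun class class IV -et (after vowel 'e') → chechmutseet.
Attach number dual om- → omchechmutseet.
Apply vowel harmony: omchechmutseet → omchechmutsaat.
Apply vowel deletion: omchechmutsaat → omchechmutsat.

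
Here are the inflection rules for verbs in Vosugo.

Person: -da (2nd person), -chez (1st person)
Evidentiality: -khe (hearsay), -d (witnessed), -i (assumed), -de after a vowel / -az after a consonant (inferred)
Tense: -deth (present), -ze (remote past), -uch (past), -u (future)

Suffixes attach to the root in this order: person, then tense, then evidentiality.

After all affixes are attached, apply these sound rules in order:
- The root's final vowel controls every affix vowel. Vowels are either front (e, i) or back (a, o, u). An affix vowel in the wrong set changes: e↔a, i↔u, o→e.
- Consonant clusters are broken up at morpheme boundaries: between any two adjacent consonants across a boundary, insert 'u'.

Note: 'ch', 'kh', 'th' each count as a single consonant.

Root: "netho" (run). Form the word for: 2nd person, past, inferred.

Attach person 2nd person -da → nethoda.
Attach tense past -uch → nethodauch.
Attach evidentiality inferred -az (after consonant 'ch') → nethodauchaz.
Vowel harmony: no change.
Epenthesis: no change.

nethodauchaz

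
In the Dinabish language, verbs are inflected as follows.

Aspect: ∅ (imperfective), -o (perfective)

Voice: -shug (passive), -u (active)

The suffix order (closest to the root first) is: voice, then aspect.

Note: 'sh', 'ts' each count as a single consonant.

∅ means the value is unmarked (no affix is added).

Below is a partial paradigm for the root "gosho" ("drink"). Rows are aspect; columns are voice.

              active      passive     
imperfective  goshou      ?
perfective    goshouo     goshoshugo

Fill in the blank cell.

Attach voice passive -shug → goshoshug.
aspect = imperfective: zero marking, form stays goshoshug.

goshoshug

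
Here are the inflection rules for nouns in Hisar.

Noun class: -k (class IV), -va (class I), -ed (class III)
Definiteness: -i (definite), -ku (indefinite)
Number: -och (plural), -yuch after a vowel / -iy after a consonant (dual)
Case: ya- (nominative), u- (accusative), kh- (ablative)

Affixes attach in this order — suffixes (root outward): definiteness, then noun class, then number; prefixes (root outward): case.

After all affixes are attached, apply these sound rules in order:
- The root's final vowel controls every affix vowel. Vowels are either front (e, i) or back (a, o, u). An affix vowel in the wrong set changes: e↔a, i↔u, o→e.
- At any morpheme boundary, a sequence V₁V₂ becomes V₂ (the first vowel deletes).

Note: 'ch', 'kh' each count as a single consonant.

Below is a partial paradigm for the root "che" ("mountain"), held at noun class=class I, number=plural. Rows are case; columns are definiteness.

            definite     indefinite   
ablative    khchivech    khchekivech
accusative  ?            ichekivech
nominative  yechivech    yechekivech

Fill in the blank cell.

ichivech

Attach case accusative u- → uche.
Attach definiteness definite -i → uchei.
Attach noun class class I -va → ucheiva.
Attach number plural -och → ucheivaoch.
Apply vowel harmony: ucheivaoch → icheiveech.
Apply vowel deletion: icheiveech → ichivech.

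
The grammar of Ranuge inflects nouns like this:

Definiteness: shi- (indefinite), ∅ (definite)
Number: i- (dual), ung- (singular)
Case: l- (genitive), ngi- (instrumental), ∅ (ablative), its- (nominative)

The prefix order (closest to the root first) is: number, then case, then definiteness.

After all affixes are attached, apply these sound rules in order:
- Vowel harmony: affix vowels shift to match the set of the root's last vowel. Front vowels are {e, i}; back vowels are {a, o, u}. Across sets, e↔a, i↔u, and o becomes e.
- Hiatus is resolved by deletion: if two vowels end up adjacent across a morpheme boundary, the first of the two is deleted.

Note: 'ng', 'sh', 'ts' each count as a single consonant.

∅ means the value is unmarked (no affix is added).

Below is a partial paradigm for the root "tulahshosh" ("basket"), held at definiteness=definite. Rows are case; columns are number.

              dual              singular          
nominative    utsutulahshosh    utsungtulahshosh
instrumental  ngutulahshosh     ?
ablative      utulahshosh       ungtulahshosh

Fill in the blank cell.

ngungtulahshosh

Attach number singular ung- → ungtulahshosh.
Attach case instrumental ngi- → ngiungtulahshosh.
definiteness = definite: zero marking, form stays ngiungtulahshosh.
Apply vowel harmony: ngiungtulahshosh → nguungtulahshosh.
Apply vowel deletion: nguungtulahshosh → ngungtulahshosh.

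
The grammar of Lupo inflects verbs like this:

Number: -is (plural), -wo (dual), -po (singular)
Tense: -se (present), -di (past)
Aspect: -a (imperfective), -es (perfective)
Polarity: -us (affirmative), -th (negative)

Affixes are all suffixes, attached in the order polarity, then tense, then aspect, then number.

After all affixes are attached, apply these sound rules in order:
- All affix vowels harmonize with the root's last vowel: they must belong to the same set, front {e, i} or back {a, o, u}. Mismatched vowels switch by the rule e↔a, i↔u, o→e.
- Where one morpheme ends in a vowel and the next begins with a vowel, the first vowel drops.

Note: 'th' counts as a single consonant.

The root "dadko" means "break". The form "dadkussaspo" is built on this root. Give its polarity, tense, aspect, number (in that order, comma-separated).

Segment: dadko-us-se-es-po.
polarity: -us → affirmative.
tense: -se → present.
aspect: -es → perfective.
number: -po → singular.

affirmative, present, perfective, singular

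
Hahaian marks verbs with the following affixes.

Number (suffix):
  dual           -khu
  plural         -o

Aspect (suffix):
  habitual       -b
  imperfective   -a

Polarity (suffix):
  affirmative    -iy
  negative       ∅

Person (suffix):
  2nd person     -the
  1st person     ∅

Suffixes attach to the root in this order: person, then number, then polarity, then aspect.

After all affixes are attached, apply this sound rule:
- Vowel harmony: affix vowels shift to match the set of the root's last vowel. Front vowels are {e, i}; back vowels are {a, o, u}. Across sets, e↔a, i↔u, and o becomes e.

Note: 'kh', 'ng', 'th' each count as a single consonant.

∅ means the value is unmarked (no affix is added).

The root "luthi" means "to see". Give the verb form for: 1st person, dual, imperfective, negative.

person = 1st person: zero marking, form stays luthi.
Attach number dual -khu → luthikhu.
polarity = negative: zero marking, form stays luthikhu.
Attach aspect imperfective -a → luthikhua.
Apply vowel harmony: luthikhua → luthikhie.

luthikhie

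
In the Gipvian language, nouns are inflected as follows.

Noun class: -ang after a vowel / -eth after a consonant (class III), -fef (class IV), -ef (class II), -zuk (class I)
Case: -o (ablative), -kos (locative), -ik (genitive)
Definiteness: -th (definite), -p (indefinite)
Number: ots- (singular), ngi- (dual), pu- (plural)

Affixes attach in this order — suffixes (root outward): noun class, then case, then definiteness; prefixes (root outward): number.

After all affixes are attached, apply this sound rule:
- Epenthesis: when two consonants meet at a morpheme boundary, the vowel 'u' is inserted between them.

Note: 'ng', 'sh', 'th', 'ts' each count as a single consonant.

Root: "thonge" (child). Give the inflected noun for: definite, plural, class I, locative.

puthongezukukosuth

Attach number plural pu- → puthonge.
Attach noun class class I -zuk → puthongezuk.
Attach case locative -kos → puthongezukkos.
Attach definiteness definite -th → puthongezukkosth.
Apply epenthesis: puthongezukkosth → puthongezukukosuth.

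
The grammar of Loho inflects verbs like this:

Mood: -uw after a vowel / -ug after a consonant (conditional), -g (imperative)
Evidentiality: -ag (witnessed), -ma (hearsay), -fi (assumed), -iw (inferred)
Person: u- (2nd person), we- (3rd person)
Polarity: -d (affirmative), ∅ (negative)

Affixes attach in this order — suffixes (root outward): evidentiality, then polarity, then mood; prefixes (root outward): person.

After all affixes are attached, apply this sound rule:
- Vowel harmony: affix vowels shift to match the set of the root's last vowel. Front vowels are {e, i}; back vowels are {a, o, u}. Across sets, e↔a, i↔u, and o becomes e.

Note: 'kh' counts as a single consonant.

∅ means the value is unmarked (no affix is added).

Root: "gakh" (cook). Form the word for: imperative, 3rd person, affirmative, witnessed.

Attach person 3rd person we- → wegakh.
Attach evidentiality witnessed -ag → wegakhag.
Attach polarity affirmative -d → wegakhagd.
Attach mood imperative -g → wegakhagdg.
Apply vowel harmony: wegakhagdg → wagakhagdg.

wagakhagdg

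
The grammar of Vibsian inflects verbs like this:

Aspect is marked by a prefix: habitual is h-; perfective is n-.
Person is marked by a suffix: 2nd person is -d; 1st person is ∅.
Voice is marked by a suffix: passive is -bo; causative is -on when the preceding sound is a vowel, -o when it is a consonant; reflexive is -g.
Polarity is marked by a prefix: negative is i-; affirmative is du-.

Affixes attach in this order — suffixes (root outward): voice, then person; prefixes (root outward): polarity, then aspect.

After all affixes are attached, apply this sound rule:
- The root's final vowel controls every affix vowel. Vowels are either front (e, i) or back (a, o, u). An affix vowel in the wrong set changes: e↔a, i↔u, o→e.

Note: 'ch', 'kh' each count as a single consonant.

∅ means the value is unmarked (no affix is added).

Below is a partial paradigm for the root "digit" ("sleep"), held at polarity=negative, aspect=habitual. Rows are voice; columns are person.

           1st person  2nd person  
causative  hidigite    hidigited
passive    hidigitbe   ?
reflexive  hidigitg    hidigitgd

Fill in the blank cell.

hidigitbed

Attach voice passive -bo → digitbo.
Attach polarity negative i- → idigitbo.
Attach person 2nd person -d → idigitbod.
Attach aspect habitual h- → hidigitbod.
Apply vowel harmony: hidigitbod → hidigitbed.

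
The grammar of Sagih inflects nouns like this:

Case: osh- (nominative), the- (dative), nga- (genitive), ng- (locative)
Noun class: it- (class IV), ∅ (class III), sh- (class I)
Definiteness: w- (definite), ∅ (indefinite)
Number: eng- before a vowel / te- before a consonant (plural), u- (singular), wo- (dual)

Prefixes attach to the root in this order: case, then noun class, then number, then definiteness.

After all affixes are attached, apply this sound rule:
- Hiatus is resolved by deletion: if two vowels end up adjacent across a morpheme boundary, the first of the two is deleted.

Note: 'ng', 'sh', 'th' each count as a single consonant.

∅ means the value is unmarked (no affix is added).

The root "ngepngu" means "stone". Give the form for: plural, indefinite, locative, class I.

Attach case locative ng- → ngngepngu.
Attach noun class class I sh- → shngngepngu.
Attach number plural te- (before consonant 'sh') → teshngngepngu.
definiteness = indefinite: zero marking, form stays teshngngepngu.
Vowel deletion: no change.

teshngngepngu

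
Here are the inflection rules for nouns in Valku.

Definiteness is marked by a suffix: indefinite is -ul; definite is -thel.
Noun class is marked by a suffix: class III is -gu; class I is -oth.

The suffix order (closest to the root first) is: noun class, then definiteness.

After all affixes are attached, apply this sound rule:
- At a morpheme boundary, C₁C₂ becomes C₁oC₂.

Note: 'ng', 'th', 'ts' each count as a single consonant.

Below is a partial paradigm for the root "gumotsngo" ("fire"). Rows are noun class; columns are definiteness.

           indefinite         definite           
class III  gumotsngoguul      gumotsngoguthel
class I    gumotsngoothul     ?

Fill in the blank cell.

Attach noun class class I -oth → gumotsngooth.
Attach definiteness definite -thel → gumotsngooththel.
Apply epenthesis: gumotsngooththel → gumotsngoothothel.

gumotsngoothothel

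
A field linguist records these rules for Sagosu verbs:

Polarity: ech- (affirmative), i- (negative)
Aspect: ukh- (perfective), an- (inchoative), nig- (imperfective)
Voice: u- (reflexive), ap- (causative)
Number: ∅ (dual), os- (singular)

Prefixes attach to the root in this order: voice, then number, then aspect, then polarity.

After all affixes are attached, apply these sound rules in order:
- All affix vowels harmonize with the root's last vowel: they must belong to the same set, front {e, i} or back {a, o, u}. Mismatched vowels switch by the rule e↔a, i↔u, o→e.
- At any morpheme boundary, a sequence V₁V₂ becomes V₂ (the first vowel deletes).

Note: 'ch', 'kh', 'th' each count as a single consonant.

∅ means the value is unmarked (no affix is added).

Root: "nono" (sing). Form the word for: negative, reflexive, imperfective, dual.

Attach voice reflexive u- → unono.
number = dual: zero marking, form stays unono.
Attach aspect imperfective nig- → nigunono.
Attach polarity negative i- → inigunono.
Apply vowel harmony: inigunono → unugunono.
Vowel deletion: no change.

unugunono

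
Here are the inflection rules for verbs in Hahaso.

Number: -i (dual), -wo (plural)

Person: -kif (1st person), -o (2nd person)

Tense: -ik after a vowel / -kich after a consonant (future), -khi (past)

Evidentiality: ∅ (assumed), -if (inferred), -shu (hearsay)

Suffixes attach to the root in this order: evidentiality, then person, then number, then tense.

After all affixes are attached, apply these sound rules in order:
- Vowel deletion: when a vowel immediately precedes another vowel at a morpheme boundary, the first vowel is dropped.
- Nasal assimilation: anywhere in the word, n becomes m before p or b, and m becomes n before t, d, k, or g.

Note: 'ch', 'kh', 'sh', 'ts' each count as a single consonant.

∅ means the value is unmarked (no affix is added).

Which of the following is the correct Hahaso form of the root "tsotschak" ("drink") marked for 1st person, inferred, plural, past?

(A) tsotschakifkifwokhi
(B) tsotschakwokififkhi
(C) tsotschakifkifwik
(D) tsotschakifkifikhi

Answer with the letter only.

Attach evidentiality inferred -if → tsotschakif.
Attach person 1st person -kif → tsotschakifkif.
Attach number plural -wo → tsotschakifkifwo.
Attach tense past -khi → tsotschakifkifwokhi.
Vowel deletion: no change.
Nasal assimilation: no change.
So the correct form is tsotschakifkifwokhi, option (A).
(D) tsotschakifkifikhi is wrong: it uses dual instead of plural for number.
(C) tsotschakifkifwik is wrong: it uses future instead of past for tense.
(B) tsotschakwokififkhi is wrong: it has the affixes in the wrong order.

A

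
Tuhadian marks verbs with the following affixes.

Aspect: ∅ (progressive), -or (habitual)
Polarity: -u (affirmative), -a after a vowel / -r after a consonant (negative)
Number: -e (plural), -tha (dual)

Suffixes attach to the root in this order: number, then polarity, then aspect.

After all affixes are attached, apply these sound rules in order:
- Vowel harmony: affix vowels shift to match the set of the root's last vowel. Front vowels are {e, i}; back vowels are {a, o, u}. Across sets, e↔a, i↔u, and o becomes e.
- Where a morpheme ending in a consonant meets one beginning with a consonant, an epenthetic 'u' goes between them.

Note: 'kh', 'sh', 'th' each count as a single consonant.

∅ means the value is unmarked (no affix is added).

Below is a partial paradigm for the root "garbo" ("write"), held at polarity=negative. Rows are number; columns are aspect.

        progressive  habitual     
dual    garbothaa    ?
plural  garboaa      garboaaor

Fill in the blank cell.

Attach number dual -tha → garbotha.
Attach polarity negative -a (after vowel 'a') → garbothaa.
Attach aspect habitual -or → garbothaaor.
Vowel harmony: no change.
Epenthesis: no change.

garbothaaor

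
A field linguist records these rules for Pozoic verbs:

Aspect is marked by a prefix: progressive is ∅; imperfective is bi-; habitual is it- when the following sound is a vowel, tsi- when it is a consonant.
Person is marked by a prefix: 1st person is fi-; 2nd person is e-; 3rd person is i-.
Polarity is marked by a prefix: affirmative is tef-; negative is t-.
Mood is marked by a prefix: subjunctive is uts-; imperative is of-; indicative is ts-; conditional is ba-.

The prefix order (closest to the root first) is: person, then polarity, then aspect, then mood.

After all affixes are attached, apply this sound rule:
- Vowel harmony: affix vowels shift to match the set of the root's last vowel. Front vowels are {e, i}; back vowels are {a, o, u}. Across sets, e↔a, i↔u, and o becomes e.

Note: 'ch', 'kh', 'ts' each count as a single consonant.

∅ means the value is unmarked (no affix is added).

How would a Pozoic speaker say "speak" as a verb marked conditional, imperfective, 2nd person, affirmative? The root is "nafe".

Attach person 2nd person e- → enafe.
Attach polarity affirmative tef- → tefenafe.
Attach aspect imperfective bi- → bitefenafe.
Attach mood conditional ba- → babitefenafe.
Apply vowel harmony: babitefenafe → bebitefenafe.

bebitefenafe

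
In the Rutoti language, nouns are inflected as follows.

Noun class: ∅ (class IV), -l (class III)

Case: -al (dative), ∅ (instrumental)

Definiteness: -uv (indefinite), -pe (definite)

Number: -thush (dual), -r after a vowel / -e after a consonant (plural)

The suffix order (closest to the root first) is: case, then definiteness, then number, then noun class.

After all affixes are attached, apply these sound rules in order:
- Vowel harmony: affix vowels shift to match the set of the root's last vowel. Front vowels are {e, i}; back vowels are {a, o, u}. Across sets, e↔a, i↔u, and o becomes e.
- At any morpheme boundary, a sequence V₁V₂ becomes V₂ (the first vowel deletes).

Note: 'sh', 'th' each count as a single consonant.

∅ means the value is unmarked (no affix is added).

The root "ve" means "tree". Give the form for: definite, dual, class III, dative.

velpethishl

Attach case dative -al → veal.
Attach definiteness definite -pe → vealpe.
Attach number dual -thush → vealpethush.
Attach noun class class III -l → vealpethushl.
Apply vowel harmony: vealpethushl → veelpethishl.
Apply vowel deletion: veelpethishl → velpethishl.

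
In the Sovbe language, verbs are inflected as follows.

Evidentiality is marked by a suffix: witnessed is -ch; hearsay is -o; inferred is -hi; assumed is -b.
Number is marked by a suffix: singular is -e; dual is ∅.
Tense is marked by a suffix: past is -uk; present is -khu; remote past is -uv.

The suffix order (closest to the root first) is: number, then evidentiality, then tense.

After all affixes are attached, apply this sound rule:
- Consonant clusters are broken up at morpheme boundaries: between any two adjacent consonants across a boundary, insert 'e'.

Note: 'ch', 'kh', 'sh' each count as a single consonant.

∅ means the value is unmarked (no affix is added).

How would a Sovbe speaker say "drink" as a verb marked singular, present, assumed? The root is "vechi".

vechiebekhu

Attach number singular -e → vechie.
Attach evidentiality assumed -b → vechieb.
Attach tense present -khu → vechiebkhu.
Apply epenthesis: vechiebkhu → vechiebekhu.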